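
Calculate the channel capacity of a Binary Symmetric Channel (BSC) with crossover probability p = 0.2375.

For BSC with error probability p:
C = 1 - H(p) where H(p) is binary entropy
H(0.2375) = -0.2375 × log₂(0.2375) - 0.7625 × log₂(0.7625)
H(p) = 0.7909
C = 1 - 0.7909 = 0.2091 bits/use


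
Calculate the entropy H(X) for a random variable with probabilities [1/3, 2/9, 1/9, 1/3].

H(X) = -Σ p(x) log₂ p(x)
  -1/3 × log₂(1/3) = 0.5283
  -2/9 × log₂(2/9) = 0.4822
  -1/9 × log₂(1/9) = 0.3522
  -1/3 × log₂(1/3) = 0.5283
H(X) = 1.8911 bits


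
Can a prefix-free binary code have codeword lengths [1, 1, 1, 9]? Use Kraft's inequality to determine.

Kraft inequality: Σ 2^(-l_i) ≤ 1 for prefix-free code
Calculating: 2^(-1) + 2^(-1) + 2^(-1) + 2^(-9)
= 0.5 + 0.5 + 0.5 + 0.001953125
= 1.5020
Since 1.5020 > 1, prefix-free code does not exist


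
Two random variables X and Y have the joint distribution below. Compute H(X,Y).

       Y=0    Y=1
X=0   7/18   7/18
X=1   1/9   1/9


H(X,Y) = -Σ p(x,y) log₂ p(x,y)
  p(0,0)=7/18: -0.3889 × log₂(0.3889) = 0.5299
  p(0,1)=7/18: -0.3889 × log₂(0.3889) = 0.5299
  p(1,0)=1/9: -0.1111 × log₂(0.1111) = 0.3522
  p(1,1)=1/9: -0.1111 × log₂(0.1111) = 0.3522
H(X,Y) = 1.7642 bits


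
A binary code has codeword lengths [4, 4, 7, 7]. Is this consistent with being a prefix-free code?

Kraft inequality: Σ 2^(-l_i) ≤ 1 for prefix-free code
Calculating: 2^(-4) + 2^(-4) + 2^(-7) + 2^(-7)
= 0.0625 + 0.0625 + 0.0078125 + 0.0078125
= 0.1406
Since 0.1406 ≤ 1, prefix-free code exists


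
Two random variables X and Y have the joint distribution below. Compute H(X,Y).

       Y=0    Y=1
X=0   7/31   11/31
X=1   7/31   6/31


H(X,Y) = -Σ p(x,y) log₂ p(x,y)
  p(0,0)=7/31: -0.2258 × log₂(0.2258) = 0.4848
  p(0,1)=11/31: -0.3548 × log₂(0.3548) = 0.5304
  p(1,0)=7/31: -0.2258 × log₂(0.2258) = 0.4848
  p(1,1)=6/31: -0.1935 × log₂(0.1935) = 0.4586
H(X,Y) = 1.9585 bits


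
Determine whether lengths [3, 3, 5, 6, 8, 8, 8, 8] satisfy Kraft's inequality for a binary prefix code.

Kraft inequality: Σ 2^(-l_i) ≤ 1 for prefix-free code
Calculating: 2^(-3) + 2^(-3) + 2^(-5) + 2^(-6) + 2^(-8) + 2^(-8) + 2^(-8) + 2^(-8)
= 0.125 + 0.125 + 0.03125 + 0.015625 + 0.00390625 + 0.00390625 + 0.00390625 + 0.00390625
= 0.3125
Since 0.3125 ≤ 1, prefix-free code exists


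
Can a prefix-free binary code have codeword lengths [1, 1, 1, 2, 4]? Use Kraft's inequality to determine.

Kraft inequality: Σ 2^(-l_i) ≤ 1 for prefix-free code
Calculating: 2^(-1) + 2^(-1) + 2^(-1) + 2^(-2) + 2^(-4)
= 0.5 + 0.5 + 0.5 + 0.25 + 0.0625
= 1.8125
Since 1.8125 > 1, prefix-free code does not exist


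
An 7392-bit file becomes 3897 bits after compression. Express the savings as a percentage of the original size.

Space savings = (1 - Compressed/Original) × 100%
= (1 - 3897/7392) × 100%
= 47.28%


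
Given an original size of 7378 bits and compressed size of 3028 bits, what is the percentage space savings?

Space savings = (1 - Compressed/Original) × 100%
= (1 - 3028/7378) × 100%
= 58.96%


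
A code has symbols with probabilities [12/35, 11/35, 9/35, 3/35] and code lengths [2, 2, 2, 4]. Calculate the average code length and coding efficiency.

Average length L = Σ p_i × l_i = 2.1714 bits
Entropy H = 1.8619 bits
Efficiency η = H/L × 100% = 85.75%


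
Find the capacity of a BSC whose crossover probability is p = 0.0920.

For BSC with error probability p:
C = 1 - H(p) where H(p) is binary entropy
H(0.0920) = -0.0920 × log₂(0.0920) - 0.9080 × log₂(0.9080)
H(p) = 0.4431
C = 1 - 0.4431 = 0.5569 bits/use


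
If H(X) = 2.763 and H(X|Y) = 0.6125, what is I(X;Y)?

I(X;Y) = H(X) - H(X|Y)
I(X;Y) = 2.763 - 0.6125 = 2.1505 bits


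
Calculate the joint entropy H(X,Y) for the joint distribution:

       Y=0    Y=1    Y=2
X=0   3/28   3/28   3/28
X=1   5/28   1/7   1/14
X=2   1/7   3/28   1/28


H(X,Y) = -Σ p(x,y) log₂ p(x,y)
  p(0,0)=3/28: -0.1071 × log₂(0.1071) = 0.3453
  p(0,1)=3/28: -0.1071 × log₂(0.1071) = 0.3453
  p(0,2)=3/28: -0.1071 × log₂(0.1071) = 0.3453
  p(1,0)=5/28: -0.1786 × log₂(0.1786) = 0.4438
  p(1,1)=1/7: -0.1429 × log₂(0.1429) = 0.4011
  p(1,2)=1/14: -0.0714 × log₂(0.0714) = 0.2720
  p(2,0)=1/7: -0.1429 × log₂(0.1429) = 0.4011
  p(2,1)=3/28: -0.1071 × log₂(0.1071) = 0.3453
  p(2,2)=1/28: -0.0357 × log₂(0.0357) = 0.1717
H(X,Y) = 3.0706 bits


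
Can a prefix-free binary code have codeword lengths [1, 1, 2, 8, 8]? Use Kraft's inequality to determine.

Kraft inequality: Σ 2^(-l_i) ≤ 1 for prefix-free code
Calculating: 2^(-1) + 2^(-1) + 2^(-2) + 2^(-8) + 2^(-8)
= 0.5 + 0.5 + 0.25 + 0.00390625 + 0.00390625
= 1.2578
Since 1.2578 > 1, prefix-free code does not exist


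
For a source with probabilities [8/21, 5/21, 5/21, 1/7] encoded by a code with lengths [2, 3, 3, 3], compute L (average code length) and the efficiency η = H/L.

Average length L = Σ p_i × l_i = 2.6190 bits
Entropy H = 1.9174 bits
Efficiency η = H/L × 100% = 73.21%


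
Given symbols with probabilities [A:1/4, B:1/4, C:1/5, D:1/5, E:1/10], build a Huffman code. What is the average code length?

Huffman tree construction:
Combine smallest probabilities repeatedly
Resulting codes:
  A: 01 (length 2)
  B: 10 (length 2)
  C: 111 (length 3)
  D: 00 (length 2)
  E: 110 (length 3)
Average length = Σ p(s) × length(s) = 2.3000 bits


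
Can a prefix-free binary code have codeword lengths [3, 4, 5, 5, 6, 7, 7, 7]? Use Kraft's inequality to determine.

Kraft inequality: Σ 2^(-l_i) ≤ 1 for prefix-free code
Calculating: 2^(-3) + 2^(-4) + 2^(-5) + 2^(-5) + 2^(-6) + 2^(-7) + 2^(-7) + 2^(-7)
= 0.125 + 0.0625 + 0.03125 + 0.03125 + 0.015625 + 0.0078125 + 0.0078125 + 0.0078125
= 0.2891
Since 0.2891 ≤ 1, prefix-free code exists


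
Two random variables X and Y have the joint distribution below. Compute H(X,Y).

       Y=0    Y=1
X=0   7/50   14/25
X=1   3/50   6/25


H(X,Y) = -Σ p(x,y) log₂ p(x,y)
  p(0,0)=7/50: -0.1400 × log₂(0.1400) = 0.3971
  p(0,1)=14/25: -0.5600 × log₂(0.5600) = 0.4684
  p(1,0)=3/50: -0.0600 × log₂(0.0600) = 0.2435
  p(1,1)=6/25: -0.2400 × log₂(0.2400) = 0.4941
H(X,Y) = 1.6032 bits


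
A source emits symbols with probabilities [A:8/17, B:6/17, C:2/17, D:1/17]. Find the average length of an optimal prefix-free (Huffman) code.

Huffman tree construction:
Combine smallest probabilities repeatedly
Resulting codes:
  A: 0 (length 1)
  B: 11 (length 2)
  C: 101 (length 3)
  D: 100 (length 3)
Average length = Σ p(s) × length(s) = 1.7059 bits


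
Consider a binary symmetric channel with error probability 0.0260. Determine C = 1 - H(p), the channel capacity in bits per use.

For BSC with error probability p:
C = 1 - H(p) where H(p) is binary entropy
H(0.0260) = -0.0260 × log₂(0.0260) - 0.9740 × log₂(0.9740)
H(p) = 0.1739
C = 1 - 0.1739 = 0.8261 bits/use


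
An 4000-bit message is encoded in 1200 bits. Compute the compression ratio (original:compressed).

Compression ratio = Original / Compressed
= 4000 / 1200 = 3.33:1


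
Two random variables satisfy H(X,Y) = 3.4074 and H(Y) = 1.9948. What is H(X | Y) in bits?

Chain rule: H(X,Y) = H(X|Y) + H(Y)
H(X|Y) = H(X,Y) - H(Y) = 3.4074 - 1.9948 = 1.4126 bits


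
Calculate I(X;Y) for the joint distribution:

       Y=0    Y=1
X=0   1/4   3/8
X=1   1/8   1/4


H(X) = 0.9544, H(Y) = 0.9544, H(X,Y) = 1.9056
I(X;Y) = H(X) + H(Y) - H(X,Y) = 0.0032 bits


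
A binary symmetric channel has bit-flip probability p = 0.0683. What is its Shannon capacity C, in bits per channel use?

For BSC with error probability p:
C = 1 - H(p) where H(p) is binary entropy
H(0.0683) = -0.0683 × log₂(0.0683) - 0.9317 × log₂(0.9317)
H(p) = 0.3595
C = 1 - 0.3595 = 0.6405 bits/use


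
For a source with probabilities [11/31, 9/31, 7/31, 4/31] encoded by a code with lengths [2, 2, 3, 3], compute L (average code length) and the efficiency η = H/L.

Average length L = Σ p_i × l_i = 2.3548 bits
Entropy H = 1.9144 bits
Efficiency η = H/L × 100% = 81.30%


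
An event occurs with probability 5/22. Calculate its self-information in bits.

Information content I(x) = -log₂(p(x))
I = -log₂(5/22) = -log₂(0.2273)
I = 2.1375 bits


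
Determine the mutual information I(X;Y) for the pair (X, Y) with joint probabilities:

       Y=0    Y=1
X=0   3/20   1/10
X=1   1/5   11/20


H(X) = 0.8113, H(Y) = 0.9341, H(X,Y) = 1.6815
I(X;Y) = H(X) + H(Y) - H(X,Y) = 0.0638 bits


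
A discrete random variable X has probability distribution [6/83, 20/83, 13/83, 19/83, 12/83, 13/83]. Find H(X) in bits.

H(X) = -Σ p(x) log₂ p(x)
  -6/83 × log₂(6/83) = 0.2740
  -20/83 × log₂(20/83) = 0.4947
  -13/83 × log₂(13/83) = 0.4189
  -19/83 × log₂(19/83) = 0.4869
  -12/83 × log₂(12/83) = 0.4034
  -13/83 × log₂(13/83) = 0.4189
H(X) = 2.4968 bits


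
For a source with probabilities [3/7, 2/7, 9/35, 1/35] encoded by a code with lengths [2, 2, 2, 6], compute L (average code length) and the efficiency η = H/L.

Average length L = Σ p_i × l_i = 2.1143 bits
Entropy H = 1.6907 bits
Efficiency η = H/L × 100% = 79.96%


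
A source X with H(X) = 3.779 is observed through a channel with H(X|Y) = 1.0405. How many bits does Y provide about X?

I(X;Y) = H(X) - H(X|Y)
I(X;Y) = 3.779 - 1.0405 = 2.7385 bits


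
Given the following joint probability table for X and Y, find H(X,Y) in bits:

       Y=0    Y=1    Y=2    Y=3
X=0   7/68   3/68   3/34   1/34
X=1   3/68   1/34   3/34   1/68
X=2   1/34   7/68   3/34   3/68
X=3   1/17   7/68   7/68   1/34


H(X,Y) = -Σ p(x,y) log₂ p(x,y)
  p(0,0)=7/68: -0.1029 × log₂(0.1029) = 0.3377
  p(0,1)=3/68: -0.0441 × log₂(0.0441) = 0.1986
  p(0,2)=3/34: -0.0882 × log₂(0.0882) = 0.3090
  p(0,3)=1/34: -0.0294 × log₂(0.0294) = 0.1496
  p(1,0)=3/68: -0.0441 × log₂(0.0441) = 0.1986
  p(1,1)=1/34: -0.0294 × log₂(0.0294) = 0.1496
  p(1,2)=3/34: -0.0882 × log₂(0.0882) = 0.3090
  p(1,3)=1/68: -0.0147 × log₂(0.0147) = 0.0895
  p(2,0)=1/34: -0.0294 × log₂(0.0294) = 0.1496
  p(2,1)=7/68: -0.1029 × log₂(0.1029) = 0.3377
  p(2,2)=3/34: -0.0882 × log₂(0.0882) = 0.3090
  p(2,3)=3/68: -0.0441 × log₂(0.0441) = 0.1986
  p(3,0)=1/17: -0.0588 × log₂(0.0588) = 0.2404
  p(3,1)=7/68: -0.1029 × log₂(0.1029) = 0.3377
  p(3,2)=7/68: -0.1029 × log₂(0.1029) = 0.3377
  p(3,3)=1/34: -0.0294 × log₂(0.0294) = 0.1496
H(X,Y) = 3.8022 bits


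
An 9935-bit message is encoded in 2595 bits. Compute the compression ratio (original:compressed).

Compression ratio = Original / Compressed
= 9935 / 2595 = 3.83:1


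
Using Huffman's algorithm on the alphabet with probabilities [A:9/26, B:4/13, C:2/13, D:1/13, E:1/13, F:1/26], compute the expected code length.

Huffman tree construction:
Combine smallest probabilities repeatedly
Resulting codes:
  A: 11 (length 2)
  B: 10 (length 2)
  C: 00 (length 2)
  D: 0111 (length 4)
  E: 010 (length 3)
  F: 0110 (length 4)
Average length = Σ p(s) × length(s) = 2.3077 bits


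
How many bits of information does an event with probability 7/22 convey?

Information content I(x) = -log₂(p(x))
I = -log₂(7/22) = -log₂(0.3182)
I = 1.6521 bits


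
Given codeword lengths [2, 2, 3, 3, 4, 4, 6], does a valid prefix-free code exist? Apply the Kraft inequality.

Kraft inequality: Σ 2^(-l_i) ≤ 1 for prefix-free code
Calculating: 2^(-2) + 2^(-2) + 2^(-3) + 2^(-3) + 2^(-4) + 2^(-4) + 2^(-6)
= 0.25 + 0.25 + 0.125 + 0.125 + 0.0625 + 0.0625 + 0.015625
= 0.8906
Since 0.8906 ≤ 1, prefix-free code exists


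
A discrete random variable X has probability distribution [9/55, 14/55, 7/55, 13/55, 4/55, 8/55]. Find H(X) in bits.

H(X) = -Σ p(x) log₂ p(x)
  -9/55 × log₂(9/55) = 0.4273
  -14/55 × log₂(14/55) = 0.5025
  -7/55 × log₂(7/55) = 0.3785
  -13/55 × log₂(13/55) = 0.4919
  -4/55 × log₂(4/55) = 0.2750
  -8/55 × log₂(8/55) = 0.4046
H(X) = 2.4797 bits


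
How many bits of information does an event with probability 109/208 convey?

Information content I(x) = -log₂(p(x))
I = -log₂(109/208) = -log₂(0.5240)
I = 0.9323 bits


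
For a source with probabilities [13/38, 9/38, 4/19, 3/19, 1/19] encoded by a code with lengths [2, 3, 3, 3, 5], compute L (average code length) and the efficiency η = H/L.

Average length L = Σ p_i × l_i = 2.7632 bits
Entropy H = 2.1389 bits
Efficiency η = H/L × 100% = 77.41%


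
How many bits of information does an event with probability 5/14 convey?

Information content I(x) = -log₂(p(x))
I = -log₂(5/14) = -log₂(0.3571)
I = 1.4854 bits


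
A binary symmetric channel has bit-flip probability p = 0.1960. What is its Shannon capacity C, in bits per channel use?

For BSC with error probability p:
C = 1 - H(p) where H(p) is binary entropy
H(0.1960) = -0.1960 × log₂(0.1960) - 0.8040 × log₂(0.8040)
H(p) = 0.7139
C = 1 - 0.7139 = 0.2861 bits/use


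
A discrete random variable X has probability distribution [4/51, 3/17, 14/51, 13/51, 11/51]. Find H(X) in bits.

H(X) = -Σ p(x) log₂ p(x)
  -4/51 × log₂(4/51) = 0.2880
  -3/17 × log₂(3/17) = 0.4416
  -14/51 × log₂(14/51) = 0.5120
  -13/51 × log₂(13/51) = 0.5027
  -11/51 × log₂(11/51) = 0.4773
H(X) = 2.2216 bits


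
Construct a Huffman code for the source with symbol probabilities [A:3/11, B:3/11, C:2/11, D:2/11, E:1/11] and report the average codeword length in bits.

Huffman tree construction:
Combine smallest probabilities repeatedly
Resulting codes:
  A: 01 (length 2)
  B: 10 (length 2)
  C: 111 (length 3)
  D: 00 (length 2)
  E: 110 (length 3)
Average length = Σ p(s) × length(s) = 2.2727 bits


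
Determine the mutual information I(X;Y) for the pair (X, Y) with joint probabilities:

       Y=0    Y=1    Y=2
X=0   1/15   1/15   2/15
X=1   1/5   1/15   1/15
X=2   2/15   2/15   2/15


H(X) = 1.5656, H(Y) = 1.5656, H(X,Y) = 3.0566
I(X;Y) = H(X) + H(Y) - H(X,Y) = 0.0746 bits


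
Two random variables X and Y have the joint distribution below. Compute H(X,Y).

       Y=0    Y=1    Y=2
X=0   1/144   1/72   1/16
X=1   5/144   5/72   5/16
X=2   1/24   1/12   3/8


H(X,Y) = -Σ p(x,y) log₂ p(x,y)
  p(0,0)=1/144: -0.0069 × log₂(0.0069) = 0.0498
  p(0,1)=1/72: -0.0139 × log₂(0.0139) = 0.0857
  p(0,2)=1/16: -0.0625 × log₂(0.0625) = 0.2500
  p(1,0)=5/144: -0.0347 × log₂(0.0347) = 0.1683
  p(1,1)=5/72: -0.0694 × log₂(0.0694) = 0.2672
  p(1,2)=5/16: -0.3125 × log₂(0.3125) = 0.5244
  p(2,0)=1/24: -0.0417 × log₂(0.0417) = 0.1910
  p(2,1)=1/12: -0.0833 × log₂(0.0833) = 0.2987
  p(2,2)=3/8: -0.3750 × log₂(0.3750) = 0.5306
H(X,Y) = 2.3659 bits


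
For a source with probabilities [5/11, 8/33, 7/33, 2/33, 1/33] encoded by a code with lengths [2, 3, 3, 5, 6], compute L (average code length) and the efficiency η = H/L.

Average length L = Σ p_i × l_i = 2.7576 bits
Entropy H = 1.8852 bits
Efficiency η = H/L × 100% = 68.36%


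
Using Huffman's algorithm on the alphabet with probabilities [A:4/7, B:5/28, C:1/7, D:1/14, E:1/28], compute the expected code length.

Huffman tree construction:
Combine smallest probabilities repeatedly
Resulting codes:
  A: 1 (length 1)
  B: 00 (length 2)
  C: 011 (length 3)
  D: 0101 (length 4)
  E: 0100 (length 4)
Average length = Σ p(s) × length(s) = 1.7857 bits


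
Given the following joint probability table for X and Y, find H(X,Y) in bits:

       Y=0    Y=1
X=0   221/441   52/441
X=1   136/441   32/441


H(X,Y) = -Σ p(x,y) log₂ p(x,y)
  p(0,0)=221/441: -0.5011 × log₂(0.5011) = 0.4995
  p(0,1)=52/441: -0.1179 × log₂(0.1179) = 0.3637
  p(1,0)=136/441: -0.3084 × log₂(0.3084) = 0.5234
  p(1,1)=32/441: -0.0726 × log₂(0.0726) = 0.2746
H(X,Y) = 1.6612 bits


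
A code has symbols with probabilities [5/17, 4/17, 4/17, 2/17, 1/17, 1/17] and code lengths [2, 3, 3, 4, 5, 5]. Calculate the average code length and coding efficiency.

Average length L = Σ p_i × l_i = 3.0588 bits
Entropy H = 2.3457 bits
Efficiency η = H/L × 100% = 76.69%


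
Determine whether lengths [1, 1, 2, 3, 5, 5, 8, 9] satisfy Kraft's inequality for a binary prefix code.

Kraft inequality: Σ 2^(-l_i) ≤ 1 for prefix-free code
Calculating: 2^(-1) + 2^(-1) + 2^(-2) + 2^(-3) + 2^(-5) + 2^(-5) + 2^(-8) + 2^(-9)
= 0.5 + 0.5 + 0.25 + 0.125 + 0.03125 + 0.03125 + 0.00390625 + 0.001953125
= 1.4434
Since 1.4434 > 1, prefix-free code does not exist


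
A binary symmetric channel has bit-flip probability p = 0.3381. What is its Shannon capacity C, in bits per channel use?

For BSC with error probability p:
C = 1 - H(p) where H(p) is binary entropy
H(0.3381) = -0.3381 × log₂(0.3381) - 0.6619 × log₂(0.6619)
H(p) = 0.9230
C = 1 - 0.9230 = 0.0770 bits/use


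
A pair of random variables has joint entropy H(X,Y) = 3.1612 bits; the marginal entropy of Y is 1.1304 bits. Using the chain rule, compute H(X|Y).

Chain rule: H(X,Y) = H(X|Y) + H(Y)
H(X|Y) = H(X,Y) - H(Y) = 3.1612 - 1.1304 = 2.0308 bits


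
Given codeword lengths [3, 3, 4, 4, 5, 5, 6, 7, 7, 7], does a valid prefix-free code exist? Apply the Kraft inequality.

Kraft inequality: Σ 2^(-l_i) ≤ 1 for prefix-free code
Calculating: 2^(-3) + 2^(-3) + 2^(-4) + 2^(-4) + 2^(-5) + 2^(-5) + 2^(-6) + 2^(-7) + 2^(-7) + 2^(-7)
= 0.125 + 0.125 + 0.0625 + 0.0625 + 0.03125 + 0.03125 + 0.015625 + 0.0078125 + 0.0078125 + 0.0078125
= 0.4766
Since 0.4766 ≤ 1, prefix-free code exists


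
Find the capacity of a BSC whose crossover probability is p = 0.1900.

For BSC with error probability p:
C = 1 - H(p) where H(p) is binary entropy
H(0.1900) = -0.1900 × log₂(0.1900) - 0.8100 × log₂(0.8100)
H(p) = 0.7015
C = 1 - 0.7015 = 0.2985 bits/use


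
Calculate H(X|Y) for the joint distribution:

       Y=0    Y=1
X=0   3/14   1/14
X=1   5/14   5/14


H(X|Y) = Σ_y p(y) H(X|Y=y)
  p(Y=0) = 4/7, H(X|Y=0) = 0.9544
  p(Y=1) = 3/7, H(X|Y=1) = 0.6500
H(X|Y) = 0.5714×0.9544 + 0.4286×0.6500 = 0.8240 bits


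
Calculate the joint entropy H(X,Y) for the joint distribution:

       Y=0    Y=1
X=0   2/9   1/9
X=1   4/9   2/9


H(X,Y) = -Σ p(x,y) log₂ p(x,y)
  p(0,0)=2/9: -0.2222 × log₂(0.2222) = 0.4822
  p(0,1)=1/9: -0.1111 × log₂(0.1111) = 0.3522
  p(1,0)=4/9: -0.4444 × log₂(0.4444) = 0.5200
  p(1,1)=2/9: -0.2222 × log₂(0.2222) = 0.4822
H(X,Y) = 1.8366 bits


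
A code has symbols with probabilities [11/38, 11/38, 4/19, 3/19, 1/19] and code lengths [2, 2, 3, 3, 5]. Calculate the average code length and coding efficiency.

Average length L = Σ p_i × l_i = 2.5263 bits
Entropy H = 2.1527 bits
Efficiency η = H/L × 100% = 85.21%


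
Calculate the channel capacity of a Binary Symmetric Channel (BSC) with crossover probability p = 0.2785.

For BSC with error probability p:
C = 1 - H(p) where H(p) is binary entropy
H(0.2785) = -0.2785 × log₂(0.2785) - 0.7215 × log₂(0.7215)
H(p) = 0.8534
C = 1 - 0.8534 = 0.1466 bits/use


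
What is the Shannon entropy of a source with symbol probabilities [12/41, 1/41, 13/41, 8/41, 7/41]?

H(X) = -Σ p(x) log₂ p(x)
  -12/41 × log₂(12/41) = 0.5188
  -1/41 × log₂(1/41) = 0.1307
  -13/41 × log₂(13/41) = 0.5254
  -8/41 × log₂(8/41) = 0.4600
  -7/41 × log₂(7/41) = 0.4354
H(X) = 2.0703 bits


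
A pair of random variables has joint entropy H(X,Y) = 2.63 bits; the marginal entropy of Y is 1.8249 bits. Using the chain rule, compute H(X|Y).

Chain rule: H(X,Y) = H(X|Y) + H(Y)
H(X|Y) = H(X,Y) - H(Y) = 2.63 - 1.8249 = 0.8051 bits


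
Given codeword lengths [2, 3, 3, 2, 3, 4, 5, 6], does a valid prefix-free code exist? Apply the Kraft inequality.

Kraft inequality: Σ 2^(-l_i) ≤ 1 for prefix-free code
Calculating: 2^(-2) + 2^(-3) + 2^(-3) + 2^(-2) + 2^(-3) + 2^(-4) + 2^(-5) + 2^(-6)
= 0.25 + 0.125 + 0.125 + 0.25 + 0.125 + 0.0625 + 0.03125 + 0.015625
= 0.9844
Since 0.9844 ≤ 1, prefix-free code exists


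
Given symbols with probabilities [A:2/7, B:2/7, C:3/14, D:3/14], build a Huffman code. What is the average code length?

Huffman tree construction:
Combine smallest probabilities repeatedly
Resulting codes:
  A: 10 (length 2)
  B: 11 (length 2)
  C: 00 (length 2)
  D: 01 (length 2)
Average length = Σ p(s) × length(s) = 2.0000 bits


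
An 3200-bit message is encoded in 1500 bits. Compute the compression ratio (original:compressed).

Compression ratio = Original / Compressed
= 3200 / 1500 = 2.13:1


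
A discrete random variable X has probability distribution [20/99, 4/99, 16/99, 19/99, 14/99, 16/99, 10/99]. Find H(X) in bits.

H(X) = -Σ p(x) log₂ p(x)
  -20/99 × log₂(20/99) = 0.4661
  -4/99 × log₂(4/99) = 0.1870
  -16/99 × log₂(16/99) = 0.4249
  -19/99 × log₂(19/99) = 0.4570
  -14/99 × log₂(14/99) = 0.3991
  -16/99 × log₂(16/99) = 0.4249
  -10/99 × log₂(10/99) = 0.3341
H(X) = 2.6933 bits


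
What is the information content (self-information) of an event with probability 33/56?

Information content I(x) = -log₂(p(x))
I = -log₂(33/56) = -log₂(0.5893)
I = 0.7630 bits


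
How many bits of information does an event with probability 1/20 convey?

Information content I(x) = -log₂(p(x))
I = -log₂(1/20) = -log₂(0.0500)
I = 4.3219 bits


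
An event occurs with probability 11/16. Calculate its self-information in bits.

Information content I(x) = -log₂(p(x))
I = -log₂(11/16) = -log₂(0.6875)
I = 0.5406 bits


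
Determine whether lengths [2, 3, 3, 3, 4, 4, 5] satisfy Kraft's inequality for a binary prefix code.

Kraft inequality: Σ 2^(-l_i) ≤ 1 for prefix-free code
Calculating: 2^(-2) + 2^(-3) + 2^(-3) + 2^(-3) + 2^(-4) + 2^(-4) + 2^(-5)
= 0.25 + 0.125 + 0.125 + 0.125 + 0.0625 + 0.0625 + 0.03125
= 0.7812
Since 0.7812 ≤ 1, prefix-free code exists


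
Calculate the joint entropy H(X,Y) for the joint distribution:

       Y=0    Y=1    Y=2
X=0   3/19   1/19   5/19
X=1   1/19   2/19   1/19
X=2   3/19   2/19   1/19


H(X,Y) = -Σ p(x,y) log₂ p(x,y)
  p(0,0)=3/19: -0.1579 × log₂(0.1579) = 0.4205
  p(0,1)=1/19: -0.0526 × log₂(0.0526) = 0.2236
  p(0,2)=5/19: -0.2632 × log₂(0.2632) = 0.5068
  p(1,0)=1/19: -0.0526 × log₂(0.0526) = 0.2236
  p(1,1)=2/19: -0.1053 × log₂(0.1053) = 0.3419
  p(1,2)=1/19: -0.0526 × log₂(0.0526) = 0.2236
  p(2,0)=3/19: -0.1579 × log₂(0.1579) = 0.4205
  p(2,1)=2/19: -0.1053 × log₂(0.1053) = 0.3419
  p(2,2)=1/19: -0.0526 × log₂(0.0526) = 0.2236
H(X,Y) = 2.9259 bits


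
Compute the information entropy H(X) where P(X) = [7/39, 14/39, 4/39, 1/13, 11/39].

H(X) = -Σ p(x) log₂ p(x)
  -7/39 × log₂(7/39) = 0.4448
  -14/39 × log₂(14/39) = 0.5306
  -4/39 × log₂(4/39) = 0.3370
  -1/13 × log₂(1/13) = 0.2846
  -11/39 × log₂(11/39) = 0.5150
H(X) = 2.1120 bits


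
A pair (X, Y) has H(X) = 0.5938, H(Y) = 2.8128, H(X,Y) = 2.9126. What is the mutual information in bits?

I(X;Y) = H(X) + H(Y) - H(X,Y)
I(X;Y) = 0.5938 + 2.8128 - 2.9126 = 0.494 bits


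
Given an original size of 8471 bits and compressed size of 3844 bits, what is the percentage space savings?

Space savings = (1 - Compressed/Original) × 100%
= (1 - 3844/8471) × 100%
= 54.62%


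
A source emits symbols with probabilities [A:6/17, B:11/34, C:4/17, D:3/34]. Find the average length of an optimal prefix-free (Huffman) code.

Huffman tree construction:
Combine smallest probabilities repeatedly
Resulting codes:
  A: 0 (length 1)
  B: 10 (length 2)
  C: 111 (length 3)
  D: 110 (length 3)
Average length = Σ p(s) × length(s) = 1.9706 bits


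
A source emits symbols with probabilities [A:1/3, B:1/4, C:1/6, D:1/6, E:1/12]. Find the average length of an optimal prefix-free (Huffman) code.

Huffman tree construction:
Combine smallest probabilities repeatedly
Resulting codes:
  A: 11 (length 2)
  B: 01 (length 2)
  C: 101 (length 3)
  D: 00 (length 2)
  E: 100 (length 3)
Average length = Σ p(s) × length(s) = 2.2500 bits


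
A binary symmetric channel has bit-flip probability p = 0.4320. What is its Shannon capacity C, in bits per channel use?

For BSC with error probability p:
C = 1 - H(p) where H(p) is binary entropy
H(0.4320) = -0.4320 × log₂(0.4320) - 0.5680 × log₂(0.5680)
H(p) = 0.9866
C = 1 - 0.9866 = 0.0134 bits/use


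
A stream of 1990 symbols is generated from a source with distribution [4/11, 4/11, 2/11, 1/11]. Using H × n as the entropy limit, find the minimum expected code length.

Entropy H = 1.8231 bits/symbol
Minimum bits = H × n = 1.8231 × 1990
= 3627.91 bits


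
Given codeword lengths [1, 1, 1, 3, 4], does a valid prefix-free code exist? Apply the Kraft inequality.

Kraft inequality: Σ 2^(-l_i) ≤ 1 for prefix-free code
Calculating: 2^(-1) + 2^(-1) + 2^(-1) + 2^(-3) + 2^(-4)
= 0.5 + 0.5 + 0.5 + 0.125 + 0.0625
= 1.6875
Since 1.6875 > 1, prefix-free code does not exist


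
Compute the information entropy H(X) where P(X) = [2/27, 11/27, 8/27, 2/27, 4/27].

H(X) = -Σ p(x) log₂ p(x)
  -2/27 × log₂(2/27) = 0.2781
  -11/27 × log₂(11/27) = 0.5278
  -8/27 × log₂(8/27) = 0.5200
  -2/27 × log₂(2/27) = 0.2781
  -4/27 × log₂(4/27) = 0.4081
H(X) = 2.0122 bits


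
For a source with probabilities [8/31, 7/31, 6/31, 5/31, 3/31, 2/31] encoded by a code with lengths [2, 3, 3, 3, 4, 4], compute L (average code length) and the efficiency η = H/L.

Average length L = Σ p_i × l_i = 2.9032 bits
Entropy H = 2.4534 bits
Efficiency η = H/L × 100% = 84.50%


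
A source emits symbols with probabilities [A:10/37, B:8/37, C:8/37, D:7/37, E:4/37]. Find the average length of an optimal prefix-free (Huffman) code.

Huffman tree construction:
Combine smallest probabilities repeatedly
Resulting codes:
  A: 10 (length 2)
  B: 00 (length 2)
  C: 01 (length 2)
  D: 111 (length 3)
  E: 110 (length 3)
Average length = Σ p(s) × length(s) = 2.2973 bits


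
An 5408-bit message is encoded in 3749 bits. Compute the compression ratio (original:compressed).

Compression ratio = Original / Compressed
= 5408 / 3749 = 1.44:1


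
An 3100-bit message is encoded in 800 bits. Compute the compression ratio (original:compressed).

Compression ratio = Original / Compressed
= 3100 / 800 = 3.88:1


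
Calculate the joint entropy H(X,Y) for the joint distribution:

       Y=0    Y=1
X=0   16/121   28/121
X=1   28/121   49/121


H(X,Y) = -Σ p(x,y) log₂ p(x,y)
  p(0,0)=16/121: -0.1322 × log₂(0.1322) = 0.3860
  p(0,1)=28/121: -0.2314 × log₂(0.2314) = 0.4886
  p(1,0)=28/121: -0.2314 × log₂(0.2314) = 0.4886
  p(1,1)=49/121: -0.4050 × log₂(0.4050) = 0.5281
H(X,Y) = 1.8913 bits


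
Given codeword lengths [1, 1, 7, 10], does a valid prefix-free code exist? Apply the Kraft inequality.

Kraft inequality: Σ 2^(-l_i) ≤ 1 for prefix-free code
Calculating: 2^(-1) + 2^(-1) + 2^(-7) + 2^(-10)
= 0.5 + 0.5 + 0.0078125 + 0.0009765625
= 1.0088
Since 1.0088 > 1, prefix-free code does not exist


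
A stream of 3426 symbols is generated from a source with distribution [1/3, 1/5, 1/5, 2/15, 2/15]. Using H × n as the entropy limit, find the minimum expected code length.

Entropy H = 2.2323 bits/symbol
Minimum bits = H × n = 2.2323 × 3426
= 7647.73 bits


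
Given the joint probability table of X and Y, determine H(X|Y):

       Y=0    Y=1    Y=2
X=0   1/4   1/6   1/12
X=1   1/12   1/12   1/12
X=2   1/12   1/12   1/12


H(X|Y) = Σ_y p(y) H(X|Y=y)
  p(Y=0) = 5/12, H(X|Y=0) = 1.3710
  p(Y=1) = 1/3, H(X|Y=1) = 1.5000
  p(Y=2) = 1/4, H(X|Y=2) = 1.5850
H(X|Y) = 0.4167×1.3710 + 0.3333×1.5000 + 0.2500×1.5850 = 1.4675 bits


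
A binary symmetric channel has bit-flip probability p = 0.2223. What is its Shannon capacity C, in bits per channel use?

For BSC with error probability p:
C = 1 - H(p) where H(p) is binary entropy
H(0.2223) = -0.2223 × log₂(0.2223) - 0.7777 × log₂(0.7777)
H(p) = 0.7643
C = 1 - 0.7643 = 0.2357 bits/use


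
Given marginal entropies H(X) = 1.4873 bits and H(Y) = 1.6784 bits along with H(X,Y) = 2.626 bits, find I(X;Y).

I(X;Y) = H(X) + H(Y) - H(X,Y)
I(X;Y) = 1.4873 + 1.6784 - 2.626 = 0.5397 bits


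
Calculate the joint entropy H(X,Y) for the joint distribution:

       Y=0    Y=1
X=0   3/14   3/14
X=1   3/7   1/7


H(X,Y) = -Σ p(x,y) log₂ p(x,y)
  p(0,0)=3/14: -0.2143 × log₂(0.2143) = 0.4762
  p(0,1)=3/14: -0.2143 × log₂(0.2143) = 0.4762
  p(1,0)=3/7: -0.4286 × log₂(0.4286) = 0.5239
  p(1,1)=1/7: -0.1429 × log₂(0.1429) = 0.4011
H(X,Y) = 1.8774 bits


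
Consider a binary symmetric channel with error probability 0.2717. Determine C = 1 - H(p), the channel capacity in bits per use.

For BSC with error probability p:
C = 1 - H(p) where H(p) is binary entropy
H(0.2717) = -0.2717 × log₂(0.2717) - 0.7283 × log₂(0.7283)
H(p) = 0.8439
C = 1 - 0.8439 = 0.1561 bits/use


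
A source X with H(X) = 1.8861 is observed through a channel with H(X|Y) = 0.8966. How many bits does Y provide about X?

I(X;Y) = H(X) - H(X|Y)
I(X;Y) = 1.8861 - 0.8966 = 0.9895 bits


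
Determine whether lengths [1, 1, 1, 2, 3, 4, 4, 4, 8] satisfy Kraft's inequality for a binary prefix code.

Kraft inequality: Σ 2^(-l_i) ≤ 1 for prefix-free code
Calculating: 2^(-1) + 2^(-1) + 2^(-1) + 2^(-2) + 2^(-3) + 2^(-4) + 2^(-4) + 2^(-4) + 2^(-8)
= 0.5 + 0.5 + 0.5 + 0.25 + 0.125 + 0.0625 + 0.0625 + 0.0625 + 0.00390625
= 2.0664
Since 2.0664 > 1, prefix-free code does not exist


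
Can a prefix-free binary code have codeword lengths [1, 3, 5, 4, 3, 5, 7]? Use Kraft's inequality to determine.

Kraft inequality: Σ 2^(-l_i) ≤ 1 for prefix-free code
Calculating: 2^(-1) + 2^(-3) + 2^(-5) + 2^(-4) + 2^(-3) + 2^(-5) + 2^(-7)
= 0.5 + 0.125 + 0.03125 + 0.0625 + 0.125 + 0.03125 + 0.0078125
= 0.8828
Since 0.8828 ≤ 1, prefix-free code exists


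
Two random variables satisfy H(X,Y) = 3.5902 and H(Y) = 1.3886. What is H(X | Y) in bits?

Chain rule: H(X,Y) = H(X|Y) + H(Y)
H(X|Y) = H(X,Y) - H(Y) = 3.5902 - 1.3886 = 2.2016 bits


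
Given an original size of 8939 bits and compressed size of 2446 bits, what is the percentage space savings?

Space savings = (1 - Compressed/Original) × 100%
= (1 - 2446/8939) × 100%
= 72.64%


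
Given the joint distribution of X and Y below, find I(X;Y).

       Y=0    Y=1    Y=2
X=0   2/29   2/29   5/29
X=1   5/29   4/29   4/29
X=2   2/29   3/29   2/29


H(X) = 1.5378, H(Y) = 1.5782, H(X,Y) = 3.0658
I(X;Y) = H(X) + H(Y) - H(X,Y) = 0.0502 bits


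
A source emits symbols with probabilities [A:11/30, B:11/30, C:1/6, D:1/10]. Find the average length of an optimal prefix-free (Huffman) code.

Huffman tree construction:
Combine smallest probabilities repeatedly
Resulting codes:
  A: 11 (length 2)
  B: 0 (length 1)
  C: 101 (length 3)
  D: 100 (length 3)
Average length = Σ p(s) × length(s) = 1.9000 bits


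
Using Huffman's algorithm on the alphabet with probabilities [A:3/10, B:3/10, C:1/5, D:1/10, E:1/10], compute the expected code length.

Huffman tree construction:
Combine smallest probabilities repeatedly
Resulting codes:
  A: 10 (length 2)
  B: 11 (length 2)
  C: 00 (length 2)
  D: 010 (length 3)
  E: 011 (length 3)
Average length = Σ p(s) × length(s) = 2.2000 bits


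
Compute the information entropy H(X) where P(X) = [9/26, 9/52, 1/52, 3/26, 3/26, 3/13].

H(X) = -Σ p(x) log₂ p(x)
  -9/26 × log₂(9/26) = 0.5298
  -9/52 × log₂(9/52) = 0.4380
  -1/52 × log₂(1/52) = 0.1096
  -3/26 × log₂(3/26) = 0.3595
  -3/26 × log₂(3/26) = 0.3595
  -3/13 × log₂(3/13) = 0.4882
H(X) = 2.2845 bits


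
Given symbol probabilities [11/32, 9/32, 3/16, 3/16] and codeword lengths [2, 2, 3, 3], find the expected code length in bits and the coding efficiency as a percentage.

Average length L = Σ p_i × l_i = 2.3750 bits
Entropy H = 1.9499 bits
Efficiency η = H/L × 100% = 82.10%


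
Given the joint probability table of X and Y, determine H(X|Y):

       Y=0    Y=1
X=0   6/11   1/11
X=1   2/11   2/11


H(X|Y) = Σ_y p(y) H(X|Y=y)
  p(Y=0) = 8/11, H(X|Y=0) = 0.8113
  p(Y=1) = 3/11, H(X|Y=1) = 0.9183
H(X|Y) = 0.7273×0.8113 + 0.2727×0.9183 = 0.8405 bits


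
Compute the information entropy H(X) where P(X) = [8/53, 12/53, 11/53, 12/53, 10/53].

H(X) = -Σ p(x) log₂ p(x)
  -8/53 × log₂(8/53) = 0.4118
  -12/53 × log₂(12/53) = 0.4852
  -11/53 × log₂(11/53) = 0.4708
  -12/53 × log₂(12/53) = 0.4852
  -10/53 × log₂(10/53) = 0.4540
H(X) = 2.3069 bits


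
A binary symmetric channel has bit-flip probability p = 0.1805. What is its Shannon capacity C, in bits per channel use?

For BSC with error probability p:
C = 1 - H(p) where H(p) is binary entropy
H(0.1805) = -0.1805 × log₂(0.1805) - 0.8195 × log₂(0.8195)
H(p) = 0.6812
C = 1 - 0.6812 = 0.3188 bits/use


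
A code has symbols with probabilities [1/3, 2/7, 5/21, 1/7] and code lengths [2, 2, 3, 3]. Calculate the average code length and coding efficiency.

Average length L = Σ p_i × l_i = 2.3810 bits
Entropy H = 1.9387 bits
Efficiency η = H/L × 100% = 81.43%


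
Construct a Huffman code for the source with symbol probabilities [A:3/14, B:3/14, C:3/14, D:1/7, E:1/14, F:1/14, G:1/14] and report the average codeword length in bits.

Huffman tree construction:
Combine smallest probabilities repeatedly
Resulting codes:
  A: 111 (length 3)
  B: 00 (length 2)
  C: 01 (length 2)
  D: 101 (length 3)
  E: 1100 (length 4)
  F: 1101 (length 4)
  G: 100 (length 3)
Average length = Σ p(s) × length(s) = 2.7143 bits


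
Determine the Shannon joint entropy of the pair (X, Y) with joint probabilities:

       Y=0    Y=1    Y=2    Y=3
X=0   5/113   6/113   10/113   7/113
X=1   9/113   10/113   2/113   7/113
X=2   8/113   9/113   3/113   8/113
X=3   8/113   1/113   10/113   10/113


H(X,Y) = -Σ p(x,y) log₂ p(x,y)
  p(0,0)=5/113: -0.0442 × log₂(0.0442) = 0.1990
  p(0,1)=6/113: -0.0531 × log₂(0.0531) = 0.2249
  p(0,2)=10/113: -0.0885 × log₂(0.0885) = 0.3096
  p(0,3)=7/113: -0.0619 × log₂(0.0619) = 0.2486
  p(1,0)=9/113: -0.0796 × log₂(0.0796) = 0.2907
  p(1,1)=10/113: -0.0885 × log₂(0.0885) = 0.3096
  p(1,2)=2/113: -0.0177 × log₂(0.0177) = 0.1030
  p(1,3)=7/113: -0.0619 × log₂(0.0619) = 0.2486
  p(2,0)=8/113: -0.0708 × log₂(0.0708) = 0.2705
  p(2,1)=9/113: -0.0796 × log₂(0.0796) = 0.2907
  p(2,2)=3/113: -0.0265 × log₂(0.0265) = 0.1390
  p(2,3)=8/113: -0.0708 × log₂(0.0708) = 0.2705
  p(3,0)=8/113: -0.0708 × log₂(0.0708) = 0.2705
  p(3,1)=1/113: -0.0088 × log₂(0.0088) = 0.0604
  p(3,2)=10/113: -0.0885 × log₂(0.0885) = 0.3096
  p(3,3)=10/113: -0.0885 × log₂(0.0885) = 0.3096
H(X,Y) = 3.8546 bits


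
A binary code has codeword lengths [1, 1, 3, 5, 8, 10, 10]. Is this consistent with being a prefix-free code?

Kraft inequality: Σ 2^(-l_i) ≤ 1 for prefix-free code
Calculating: 2^(-1) + 2^(-1) + 2^(-3) + 2^(-5) + 2^(-8) + 2^(-10) + 2^(-10)
= 0.5 + 0.5 + 0.125 + 0.03125 + 0.00390625 + 0.0009765625 + 0.0009765625
= 1.1621
Since 1.1621 > 1, prefix-free code does not exist


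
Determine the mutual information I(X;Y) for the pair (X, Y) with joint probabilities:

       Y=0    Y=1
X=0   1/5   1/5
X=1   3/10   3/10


H(X) = 0.9710, H(Y) = 1.0000, H(X,Y) = 1.9710
I(X;Y) = H(X) + H(Y) - H(X,Y) = 0.0000 bits


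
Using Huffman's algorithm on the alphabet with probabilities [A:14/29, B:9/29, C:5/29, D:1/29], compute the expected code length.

Huffman tree construction:
Combine smallest probabilities repeatedly
Resulting codes:
  A: 0 (length 1)
  B: 11 (length 2)
  C: 101 (length 3)
  D: 100 (length 3)
Average length = Σ p(s) × length(s) = 1.7241 bits


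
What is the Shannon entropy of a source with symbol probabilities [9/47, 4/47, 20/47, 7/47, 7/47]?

H(X) = -Σ p(x) log₂ p(x)
  -9/47 × log₂(9/47) = 0.4566
  -4/47 × log₂(4/47) = 0.3025
  -20/47 × log₂(20/47) = 0.5245
  -7/47 × log₂(7/47) = 0.4092
  -7/47 × log₂(7/47) = 0.4092
H(X) = 2.1020 bits


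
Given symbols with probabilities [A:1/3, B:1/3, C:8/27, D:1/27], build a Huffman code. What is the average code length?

Huffman tree construction:
Combine smallest probabilities repeatedly
Resulting codes:
  A: 10 (length 2)
  B: 11 (length 2)
  C: 01 (length 2)
  D: 00 (length 2)
Average length = Σ p(s) × length(s) = 2.0000 bits


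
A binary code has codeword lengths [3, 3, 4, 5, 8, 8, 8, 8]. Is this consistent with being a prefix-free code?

Kraft inequality: Σ 2^(-l_i) ≤ 1 for prefix-free code
Calculating: 2^(-3) + 2^(-3) + 2^(-4) + 2^(-5) + 2^(-8) + 2^(-8) + 2^(-8) + 2^(-8)
= 0.125 + 0.125 + 0.0625 + 0.03125 + 0.00390625 + 0.00390625 + 0.00390625 + 0.00390625
= 0.3594
Since 0.3594 ≤ 1, prefix-free code exists


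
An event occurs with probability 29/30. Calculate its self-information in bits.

Information content I(x) = -log₂(p(x))
I = -log₂(29/30) = -log₂(0.9667)
I = 0.0489 bits


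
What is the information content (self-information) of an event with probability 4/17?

Information content I(x) = -log₂(p(x))
I = -log₂(4/17) = -log₂(0.2353)
I = 2.0875 bits


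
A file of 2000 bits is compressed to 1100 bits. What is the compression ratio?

Compression ratio = Original / Compressed
= 2000 / 1100 = 1.82:1


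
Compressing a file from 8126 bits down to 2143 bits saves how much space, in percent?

Space savings = (1 - Compressed/Original) × 100%
= (1 - 2143/8126) × 100%
= 73.63%


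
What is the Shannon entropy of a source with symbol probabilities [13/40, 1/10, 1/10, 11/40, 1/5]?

H(X) = -Σ p(x) log₂ p(x)
  -13/40 × log₂(13/40) = 0.5270
  -1/10 × log₂(1/10) = 0.3322
  -1/10 × log₂(1/10) = 0.3322
  -11/40 × log₂(11/40) = 0.5122
  -1/5 × log₂(1/5) = 0.4644
H(X) = 2.1679 bits


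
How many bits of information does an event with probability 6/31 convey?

Information content I(x) = -log₂(p(x))
I = -log₂(6/31) = -log₂(0.1935)
I = 2.3692 bits


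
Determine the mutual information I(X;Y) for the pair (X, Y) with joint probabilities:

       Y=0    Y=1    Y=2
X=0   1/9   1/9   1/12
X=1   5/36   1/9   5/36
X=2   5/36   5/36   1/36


H(X) = 1.5752, H(Y) = 1.5605, H(X,Y) = 3.0812
I(X;Y) = H(X) + H(Y) - H(X,Y) = 0.0545 bits


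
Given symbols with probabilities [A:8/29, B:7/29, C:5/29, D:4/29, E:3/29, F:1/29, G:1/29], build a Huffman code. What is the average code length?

Huffman tree construction:
Combine smallest probabilities repeatedly
Resulting codes:
  A: 10 (length 2)
  B: 01 (length 2)
  C: 111 (length 3)
  D: 110 (length 3)
  E: 001 (length 3)
  F: 0000 (length 4)
  G: 0001 (length 4)
Average length = Σ p(s) × length(s) = 2.5517 bits


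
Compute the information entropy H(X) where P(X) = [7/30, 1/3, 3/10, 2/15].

H(X) = -Σ p(x) log₂ p(x)
  -7/30 × log₂(7/30) = 0.4899
  -1/3 × log₂(1/3) = 0.5283
  -3/10 × log₂(3/10) = 0.5211
  -2/15 × log₂(2/15) = 0.3876
H(X) = 1.9269 bits


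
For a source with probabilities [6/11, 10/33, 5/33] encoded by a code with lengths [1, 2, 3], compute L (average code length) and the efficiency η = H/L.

Average length L = Σ p_i × l_i = 1.6061 bits
Entropy H = 1.4114 bits
Efficiency η = H/L × 100% = 87.88%


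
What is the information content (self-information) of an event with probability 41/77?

Information content I(x) = -log₂(p(x))
I = -log₂(41/77) = -log₂(0.5325)
I = 0.9092 bits


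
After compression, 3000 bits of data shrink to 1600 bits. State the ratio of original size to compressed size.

Compression ratio = Original / Compressed
= 3000 / 1600 = 1.88:1


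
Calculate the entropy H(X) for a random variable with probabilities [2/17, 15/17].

H(X) = -Σ p(x) log₂ p(x)
  -2/17 × log₂(2/17) = 0.3632
  -15/17 × log₂(15/17) = 0.1593
H(X) = 0.5226 bits


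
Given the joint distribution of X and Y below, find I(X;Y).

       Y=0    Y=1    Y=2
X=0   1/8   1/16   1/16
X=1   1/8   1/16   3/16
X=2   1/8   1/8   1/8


H(X) = 1.5613, H(Y) = 1.5613, H(X,Y) = 3.0778
I(X;Y) = H(X) + H(Y) - H(X,Y) = 0.0447 bits
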